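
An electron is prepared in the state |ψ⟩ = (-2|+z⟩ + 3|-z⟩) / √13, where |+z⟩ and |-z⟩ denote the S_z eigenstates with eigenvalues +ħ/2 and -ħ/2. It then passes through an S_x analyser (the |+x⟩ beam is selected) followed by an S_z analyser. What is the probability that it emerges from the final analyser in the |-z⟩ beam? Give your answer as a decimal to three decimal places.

First analyser (S_x): P(|+x⟩) = |⟨+x|ψ⟩|² = 1/26.
After stage 1 the state is |+x⟩; P(|-z⟩) = |⟨-z|+x⟩|² = 1/2.
Joint probability = 1/26 × 1/2 = 0.019.

0.019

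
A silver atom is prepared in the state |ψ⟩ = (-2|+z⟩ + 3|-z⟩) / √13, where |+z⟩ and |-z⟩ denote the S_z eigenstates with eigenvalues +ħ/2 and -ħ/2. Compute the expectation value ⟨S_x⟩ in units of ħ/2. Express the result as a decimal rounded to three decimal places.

⟨σ_x⟩ = 2 Re(a* b)/(|a|²+|b|²) with a = -2, b = 3.
a* b = -6, so ⟨σ_x⟩ = -12/13.
⟨S_x⟩ = (ħ/2)·⟨σ_x⟩.

-0.923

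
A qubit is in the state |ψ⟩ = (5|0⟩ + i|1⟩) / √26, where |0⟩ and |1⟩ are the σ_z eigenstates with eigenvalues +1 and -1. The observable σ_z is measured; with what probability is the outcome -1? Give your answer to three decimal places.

The -1 outcome corresponds to |1⟩. Its amplitude in |ψ⟩ is i/√26.
P = |i|² / 26 = 1/26.

0.038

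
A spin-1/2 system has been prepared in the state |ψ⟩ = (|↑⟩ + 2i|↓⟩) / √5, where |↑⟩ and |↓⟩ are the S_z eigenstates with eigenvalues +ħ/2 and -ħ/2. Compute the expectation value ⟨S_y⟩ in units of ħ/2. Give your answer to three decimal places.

⟨σ_y⟩ = 2 Im(a* b)/(|a|²+|b|²) with a = 1, b = 2i.
a* b = 2i, so ⟨σ_y⟩ = 4/5.
⟨S_y⟩ = (ħ/2)·⟨σ_y⟩.

0.800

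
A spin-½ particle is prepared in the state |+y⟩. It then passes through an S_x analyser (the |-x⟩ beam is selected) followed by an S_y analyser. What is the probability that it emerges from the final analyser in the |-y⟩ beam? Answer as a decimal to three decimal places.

First analyser (S_x): from |+y⟩, P(|-x⟩) = 1/2.
After stage 1 the state is |-x⟩; P(|-y⟩) = |⟨-y|-x⟩|² = 1/2.
Joint probability = 1/2 × 1/2 = 0.250.

0.250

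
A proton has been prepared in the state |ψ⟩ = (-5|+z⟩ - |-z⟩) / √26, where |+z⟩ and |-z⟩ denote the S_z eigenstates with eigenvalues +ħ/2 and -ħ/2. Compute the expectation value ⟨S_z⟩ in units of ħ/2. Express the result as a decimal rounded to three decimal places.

0.923

⟨σ_z⟩ = |a|² - |b|² divided by |a|²+|b|², with a, b the |+z⟩, |-z⟩ amplitudes.
= (25 - 1)/26 = 24/26.
⟨S_z⟩ = (ħ/2)·⟨σ_z⟩.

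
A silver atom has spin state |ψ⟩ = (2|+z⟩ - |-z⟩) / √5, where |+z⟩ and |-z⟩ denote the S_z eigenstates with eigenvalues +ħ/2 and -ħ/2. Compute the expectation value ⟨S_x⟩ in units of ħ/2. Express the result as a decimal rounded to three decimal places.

-0.800

⟨σ_x⟩ = 2 Re(a* b)/(|a|²+|b|²) with a = 2, b = -1.
a* b = -2, so ⟨σ_x⟩ = -4/5.
⟨S_x⟩ = (ħ/2)·⟨σ_x⟩.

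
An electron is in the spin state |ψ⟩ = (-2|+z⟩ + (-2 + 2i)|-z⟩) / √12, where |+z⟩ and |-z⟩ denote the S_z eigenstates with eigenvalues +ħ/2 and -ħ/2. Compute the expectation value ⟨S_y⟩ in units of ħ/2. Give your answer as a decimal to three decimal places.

-0.667

⟨σ_y⟩ = 2 Im(a* b)/(|a|²+|b|²) with a = -2, b = (-2 + 2i).
a* b = (4 - 4i), so ⟨σ_y⟩ = -8/12.
⟨S_y⟩ = (ħ/2)·⟨σ_y⟩.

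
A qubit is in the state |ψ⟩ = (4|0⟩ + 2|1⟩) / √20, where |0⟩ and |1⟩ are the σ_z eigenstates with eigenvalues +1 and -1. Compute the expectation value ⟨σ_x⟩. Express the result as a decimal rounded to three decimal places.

0.800

⟨σ_x⟩ = 2 Re(a* b)/(|a|²+|b|²) with a = 4, b = 2.
a* b = 8, so ⟨σ_x⟩ = 16/20.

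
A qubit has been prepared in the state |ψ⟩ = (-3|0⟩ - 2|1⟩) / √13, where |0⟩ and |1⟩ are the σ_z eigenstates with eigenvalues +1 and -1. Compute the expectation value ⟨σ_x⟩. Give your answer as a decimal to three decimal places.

0.923

⟨σ_x⟩ = 2 Re(a* b)/(|a|²+|b|²) with a = -3, b = -2.
a* b = 6, so ⟨σ_x⟩ = 12/13.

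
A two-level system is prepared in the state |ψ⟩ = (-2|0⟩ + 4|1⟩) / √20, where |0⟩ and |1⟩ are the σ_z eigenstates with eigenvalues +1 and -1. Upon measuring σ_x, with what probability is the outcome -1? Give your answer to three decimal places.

|-x⟩ = (|0⟩ - |1⟩)/√2, so ⟨-x|ψ⟩ = (-6) / (√2·√20).
P = |-6|² / 40 = 36/40.

0.900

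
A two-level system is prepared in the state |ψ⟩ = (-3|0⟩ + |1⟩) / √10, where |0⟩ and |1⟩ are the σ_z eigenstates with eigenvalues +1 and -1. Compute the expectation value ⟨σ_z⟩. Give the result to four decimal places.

0.8000

⟨σ_z⟩ = |a|² - |b|² divided by |a|²+|b|², with a, b the |0⟩, |1⟩ amplitudes.
= (9 - 1)/10 = 8/10.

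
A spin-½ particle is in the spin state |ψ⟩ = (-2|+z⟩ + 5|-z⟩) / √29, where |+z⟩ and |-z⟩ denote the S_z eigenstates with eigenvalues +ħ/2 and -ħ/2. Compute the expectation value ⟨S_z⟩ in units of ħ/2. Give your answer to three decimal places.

-0.724

⟨σ_z⟩ = |a|² - |b|² divided by |a|²+|b|², with a, b the |+z⟩, |-z⟩ amplitudes.
= (4 - 25)/29 = -21/29.
⟨S_z⟩ = (ħ/2)·⟨σ_z⟩.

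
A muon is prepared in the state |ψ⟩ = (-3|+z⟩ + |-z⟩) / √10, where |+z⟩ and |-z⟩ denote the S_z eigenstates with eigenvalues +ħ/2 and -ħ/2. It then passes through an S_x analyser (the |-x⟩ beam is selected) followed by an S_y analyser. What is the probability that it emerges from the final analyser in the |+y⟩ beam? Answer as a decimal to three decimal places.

0.400

First analyser (S_x): P(|-x⟩) = |⟨-x|ψ⟩|² = 16/20.
After stage 1 the state is |-x⟩; P(|+y⟩) = |⟨+y|-x⟩|² = 1/2.
Joint probability = 16/20 × 1/2 = 0.400.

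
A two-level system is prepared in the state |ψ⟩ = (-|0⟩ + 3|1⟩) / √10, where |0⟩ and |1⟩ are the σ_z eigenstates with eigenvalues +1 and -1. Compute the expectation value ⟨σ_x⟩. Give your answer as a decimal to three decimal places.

-0.600

⟨σ_x⟩ = 2 Re(a* b)/(|a|²+|b|²) with a = -1, b = 3.
a* b = -3, so ⟨σ_x⟩ = -6/10.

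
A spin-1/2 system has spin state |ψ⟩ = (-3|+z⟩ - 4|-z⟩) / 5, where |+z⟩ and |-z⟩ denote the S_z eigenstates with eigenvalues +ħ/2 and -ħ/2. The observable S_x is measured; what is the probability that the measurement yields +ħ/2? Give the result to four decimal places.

|+x⟩ = (|+z⟩ + |-z⟩)/√2, so ⟨+x|ψ⟩ = (-7) / (√2·5).
P = |-7|² / 50 = 49/50.

0.9800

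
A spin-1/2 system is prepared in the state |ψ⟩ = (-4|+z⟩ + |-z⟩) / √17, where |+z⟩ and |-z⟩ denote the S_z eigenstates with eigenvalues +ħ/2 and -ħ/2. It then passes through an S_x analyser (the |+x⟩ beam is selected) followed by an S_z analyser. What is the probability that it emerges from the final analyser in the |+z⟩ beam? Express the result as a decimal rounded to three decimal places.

0.132

First analyser (S_x): P(|+x⟩) = |⟨+x|ψ⟩|² = 9/34.
After stage 1 the state is |+x⟩; P(|+z⟩) = |⟨+z|+x⟩|² = 1/2.
Joint probability = 9/34 × 1/2 = 0.132.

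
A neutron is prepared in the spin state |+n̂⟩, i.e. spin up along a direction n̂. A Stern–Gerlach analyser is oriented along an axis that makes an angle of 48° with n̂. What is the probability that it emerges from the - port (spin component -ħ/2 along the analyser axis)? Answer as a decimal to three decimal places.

For spin-½, the probability of finding spin-up along an axis at angle θ to the initial spin direction is cos²(θ/2); spin-down is sin²(θ/2).
θ = 48°, so P = sin²(24°) ≈ 0.165.

0.165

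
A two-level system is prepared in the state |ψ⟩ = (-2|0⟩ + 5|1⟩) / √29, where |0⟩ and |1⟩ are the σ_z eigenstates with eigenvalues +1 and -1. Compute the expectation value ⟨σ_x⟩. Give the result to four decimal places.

⟨σ_x⟩ = 2 Re(a* b)/(|a|²+|b|²) with a = -2, b = 5.
a* b = -10, so ⟨σ_x⟩ = -20/29.

-0.6897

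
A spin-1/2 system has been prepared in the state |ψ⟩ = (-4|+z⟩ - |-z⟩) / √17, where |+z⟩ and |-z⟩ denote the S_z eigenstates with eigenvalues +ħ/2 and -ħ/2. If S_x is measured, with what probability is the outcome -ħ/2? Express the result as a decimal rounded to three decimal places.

|-x⟩ = (|+z⟩ - |-z⟩)/√2, so ⟨-x|ψ⟩ = (-3) / (√2·√17).
P = |-3|² / 34 = 9/34.

0.265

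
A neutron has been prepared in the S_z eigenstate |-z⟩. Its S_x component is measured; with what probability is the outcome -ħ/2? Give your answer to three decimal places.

In the S_z basis, |-z⟩ = |-z⟩ and |-x⟩ = (|+z⟩ - |-z⟩)/√2.
|⟨-x|-z⟩|² = 1/2.

0.500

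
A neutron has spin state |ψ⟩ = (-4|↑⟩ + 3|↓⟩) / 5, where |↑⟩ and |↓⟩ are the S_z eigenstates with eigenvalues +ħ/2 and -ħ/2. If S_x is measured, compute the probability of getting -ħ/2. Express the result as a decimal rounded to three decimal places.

0.980

|-x⟩ = (|↑⟩ - |↓⟩)/√2, so ⟨-x|ψ⟩ = (-7) / (√2·5).
P = |-7|² / 50 = 49/50.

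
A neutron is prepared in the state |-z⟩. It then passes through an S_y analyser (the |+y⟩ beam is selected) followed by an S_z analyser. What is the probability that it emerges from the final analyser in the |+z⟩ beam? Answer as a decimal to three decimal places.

First analyser (S_y): from |-z⟩, P(|+y⟩) = 1/2.
After stage 1 the state is |+y⟩; P(|+z⟩) = |⟨+z|+y⟩|² = 1/2.
Joint probability = 1/2 × 1/2 = 0.250.

0.250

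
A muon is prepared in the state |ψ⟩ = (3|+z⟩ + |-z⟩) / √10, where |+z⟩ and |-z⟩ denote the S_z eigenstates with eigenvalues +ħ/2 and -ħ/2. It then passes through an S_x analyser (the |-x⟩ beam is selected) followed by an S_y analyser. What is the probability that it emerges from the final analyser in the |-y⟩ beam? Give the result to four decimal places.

First analyser (S_x): P(|-x⟩) = |⟨-x|ψ⟩|² = 4/20.
After stage 1 the state is |-x⟩; P(|-y⟩) = |⟨-y|-x⟩|² = 1/2.
Joint probability = 4/20 × 1/2 = 0.1000.

0.1000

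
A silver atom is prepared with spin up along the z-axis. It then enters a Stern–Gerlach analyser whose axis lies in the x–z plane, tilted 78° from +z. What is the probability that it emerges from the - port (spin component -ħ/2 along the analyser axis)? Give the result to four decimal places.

0.3960

For spin-½, the probability of finding spin-up along an axis at angle θ to the initial spin direction is cos²(θ/2); spin-down is sin²(θ/2).
θ = 78°, so P = sin²(39°) ≈ 0.3960.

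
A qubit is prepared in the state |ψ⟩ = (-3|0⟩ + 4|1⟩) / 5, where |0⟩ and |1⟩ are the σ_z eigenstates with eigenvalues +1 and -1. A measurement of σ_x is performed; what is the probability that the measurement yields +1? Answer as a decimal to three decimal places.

|+x⟩ = (|0⟩ + |1⟩)/√2, so ⟨+x|ψ⟩ = (1) / (√2·5).
P = |1|² / 50 = 1/50.

0.020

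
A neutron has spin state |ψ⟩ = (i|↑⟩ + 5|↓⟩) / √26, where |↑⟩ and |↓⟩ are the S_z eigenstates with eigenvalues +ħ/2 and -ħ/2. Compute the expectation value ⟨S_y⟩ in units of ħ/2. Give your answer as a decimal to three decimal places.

-0.385

⟨σ_y⟩ = 2 Im(a* b)/(|a|²+|b|²) with a = i, b = 5.
a* b = -5i, so ⟨σ_y⟩ = -10/26.
⟨S_y⟩ = (ħ/2)·⟨σ_y⟩.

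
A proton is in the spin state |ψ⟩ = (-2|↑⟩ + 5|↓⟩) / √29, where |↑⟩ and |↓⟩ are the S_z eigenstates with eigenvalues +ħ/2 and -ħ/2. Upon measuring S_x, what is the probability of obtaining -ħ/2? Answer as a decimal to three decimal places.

|-x⟩ = (|↑⟩ - |↓⟩)/√2, so ⟨-x|ψ⟩ = (-7) / (√2·√29).
P = |-7|² / 58 = 49/58.

0.845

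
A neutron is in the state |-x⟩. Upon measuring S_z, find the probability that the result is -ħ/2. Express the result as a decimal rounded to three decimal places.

In the S_z basis, |-x⟩ = (|↑⟩ - |↓⟩)/√2 and |-z⟩ = |↓⟩.
|⟨-z|-x⟩|² = 1/2.

0.500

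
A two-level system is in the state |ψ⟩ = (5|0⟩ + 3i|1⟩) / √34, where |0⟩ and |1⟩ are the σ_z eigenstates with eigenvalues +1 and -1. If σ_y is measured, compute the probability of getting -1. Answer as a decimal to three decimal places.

|-y⟩ = (|0⟩ - i|1⟩)/√2, so ⟨-y|ψ⟩ = (2) / (√2·√34).
P = |2|² / 68 = 4/68.

0.059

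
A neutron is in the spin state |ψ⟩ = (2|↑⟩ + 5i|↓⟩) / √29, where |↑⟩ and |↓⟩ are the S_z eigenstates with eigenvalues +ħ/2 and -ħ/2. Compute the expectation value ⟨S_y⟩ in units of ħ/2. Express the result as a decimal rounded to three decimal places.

0.690

⟨σ_y⟩ = 2 Im(a* b)/(|a|²+|b|²) with a = 2, b = 5i.
a* b = 10i, so ⟨σ_y⟩ = 20/29.
⟨S_y⟩ = (ħ/2)·⟨σ_y⟩.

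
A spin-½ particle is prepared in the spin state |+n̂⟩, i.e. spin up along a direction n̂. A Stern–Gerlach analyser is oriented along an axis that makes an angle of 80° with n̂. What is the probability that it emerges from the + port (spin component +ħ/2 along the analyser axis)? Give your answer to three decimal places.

0.587

For spin-½, the probability of finding spin-up along an axis at angle θ to the initial spin direction is cos²(θ/2); spin-down is sin²(θ/2).
θ = 80°, so P = cos²(40°) ≈ 0.587.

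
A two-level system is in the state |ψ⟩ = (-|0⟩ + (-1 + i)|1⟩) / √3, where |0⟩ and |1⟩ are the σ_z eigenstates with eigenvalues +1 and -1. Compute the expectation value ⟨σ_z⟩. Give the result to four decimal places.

-0.3333

⟨σ_z⟩ = |a|² - |b|² divided by |a|²+|b|², with a, b the |0⟩, |1⟩ amplitudes.
= (1 - 2)/3 = -1/3.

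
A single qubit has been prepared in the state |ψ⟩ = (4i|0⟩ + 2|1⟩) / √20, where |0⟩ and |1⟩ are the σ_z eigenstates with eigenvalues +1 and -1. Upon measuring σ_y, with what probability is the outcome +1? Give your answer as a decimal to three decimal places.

0.100

|+y⟩ = (|0⟩ + i|1⟩)/√2, so ⟨+y|ψ⟩ = (2i) / (√2·√20).
P = |2i|² / 40 = 4/40.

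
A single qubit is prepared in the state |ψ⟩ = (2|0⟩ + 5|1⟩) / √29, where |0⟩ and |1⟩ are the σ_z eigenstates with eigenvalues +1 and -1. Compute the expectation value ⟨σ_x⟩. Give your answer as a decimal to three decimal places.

⟨σ_x⟩ = 2 Re(a* b)/(|a|²+|b|²) with a = 2, b = 5.
a* b = 10, so ⟨σ_x⟩ = 20/29.

0.690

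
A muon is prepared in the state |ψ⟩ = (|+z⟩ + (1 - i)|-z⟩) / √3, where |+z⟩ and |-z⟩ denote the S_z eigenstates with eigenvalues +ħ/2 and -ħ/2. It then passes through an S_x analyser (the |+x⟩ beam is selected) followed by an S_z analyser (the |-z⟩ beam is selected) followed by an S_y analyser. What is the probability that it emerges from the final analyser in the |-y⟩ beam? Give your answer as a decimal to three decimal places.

First analyser (S_x): P(|+x⟩) = |⟨+x|ψ⟩|² = 5/6.
After stage 1 the state is |+x⟩; P(|-z⟩) = |⟨-z|+x⟩|² = 1/2.
After stage 2 the state is |-z⟩; P(|-y⟩) = |⟨-y|-z⟩|² = 1/2.
Joint probability = 5/6 × 1/2 × 1/2 = 0.208.

0.208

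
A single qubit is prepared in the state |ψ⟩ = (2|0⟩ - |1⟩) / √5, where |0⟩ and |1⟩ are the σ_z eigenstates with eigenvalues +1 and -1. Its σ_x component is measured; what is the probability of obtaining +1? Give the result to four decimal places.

|+x⟩ = (|0⟩ + |1⟩)/√2, so ⟨+x|ψ⟩ = (1) / (√2·√5).
P = |1|² / 10 = 1/10.

0.1000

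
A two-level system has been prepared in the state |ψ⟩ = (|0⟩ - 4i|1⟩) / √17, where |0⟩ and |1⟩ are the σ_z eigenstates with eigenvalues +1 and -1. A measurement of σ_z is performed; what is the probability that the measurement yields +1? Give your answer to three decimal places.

The +1 outcome corresponds to |0⟩. Its amplitude in |ψ⟩ is 1/√17.
P = |1|² / 17 = 1/17.

0.059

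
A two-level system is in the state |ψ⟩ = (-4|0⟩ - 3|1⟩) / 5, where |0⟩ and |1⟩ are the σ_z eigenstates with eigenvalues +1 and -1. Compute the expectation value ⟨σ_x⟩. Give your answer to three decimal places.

⟨σ_x⟩ = 2 Re(a* b)/(|a|²+|b|²) with a = -4, b = -3.
a* b = 12, so ⟨σ_x⟩ = 24/25.

0.960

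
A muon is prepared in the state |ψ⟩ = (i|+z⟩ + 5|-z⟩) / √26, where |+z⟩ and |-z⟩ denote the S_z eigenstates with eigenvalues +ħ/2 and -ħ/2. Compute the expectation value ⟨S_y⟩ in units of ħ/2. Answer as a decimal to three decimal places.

-0.385

⟨σ_y⟩ = 2 Im(a* b)/(|a|²+|b|²) with a = i, b = 5.
a* b = -5i, so ⟨σ_y⟩ = -10/26.
⟨S_y⟩ = (ħ/2)·⟨σ_y⟩.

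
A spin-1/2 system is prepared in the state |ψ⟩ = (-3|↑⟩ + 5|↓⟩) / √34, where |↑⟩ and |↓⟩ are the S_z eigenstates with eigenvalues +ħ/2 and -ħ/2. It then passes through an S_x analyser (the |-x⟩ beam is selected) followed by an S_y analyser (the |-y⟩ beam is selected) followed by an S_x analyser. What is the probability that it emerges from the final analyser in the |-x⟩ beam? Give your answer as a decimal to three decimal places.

0.235

First analyser (S_x): P(|-x⟩) = |⟨-x|ψ⟩|² = 64/68.
After stage 1 the state is |-x⟩; P(|-y⟩) = |⟨-y|-x⟩|² = 1/2.
After stage 2 the state is |-y⟩; P(|-x⟩) = |⟨-x|-y⟩|² = 1/2.
Joint probability = 64/68 × 1/2 × 1/2 = 0.235.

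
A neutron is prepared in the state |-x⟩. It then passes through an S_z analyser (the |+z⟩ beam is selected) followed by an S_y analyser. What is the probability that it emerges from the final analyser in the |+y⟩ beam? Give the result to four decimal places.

0.2500

First analyser (S_z): from |-x⟩, P(|+z⟩) = 1/2.
After stage 1 the state is |+z⟩; P(|+y⟩) = |⟨+y|+z⟩|² = 1/2.
Joint probability = 1/2 × 1/2 = 0.2500.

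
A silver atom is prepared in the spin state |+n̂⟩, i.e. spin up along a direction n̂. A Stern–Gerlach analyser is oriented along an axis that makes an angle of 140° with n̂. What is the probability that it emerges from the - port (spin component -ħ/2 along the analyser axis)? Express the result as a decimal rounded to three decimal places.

0.883

For spin-½, the probability of finding spin-up along an axis at angle θ to the initial spin direction is cos²(θ/2); spin-down is sin²(θ/2).
θ = 140°, so P = sin²(70°) ≈ 0.883.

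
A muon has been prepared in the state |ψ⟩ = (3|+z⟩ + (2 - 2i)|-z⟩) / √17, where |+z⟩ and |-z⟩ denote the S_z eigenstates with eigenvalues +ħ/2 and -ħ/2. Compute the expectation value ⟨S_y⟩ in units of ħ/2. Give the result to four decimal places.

-0.7059

⟨σ_y⟩ = 2 Im(a* b)/(|a|²+|b|²) with a = 3, b = (2 - 2i).
a* b = (6 - 6i), so ⟨σ_y⟩ = -12/17.
⟨S_y⟩ = (ħ/2)·⟨σ_y⟩.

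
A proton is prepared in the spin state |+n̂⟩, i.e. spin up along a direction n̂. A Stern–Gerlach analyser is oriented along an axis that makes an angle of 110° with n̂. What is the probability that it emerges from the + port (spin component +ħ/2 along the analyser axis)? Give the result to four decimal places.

0.3290

For spin-½, the probability of finding spin-up along an axis at angle θ to the initial spin direction is cos²(θ/2); spin-down is sin²(θ/2).
θ = 110°, so P = cos²(55°) ≈ 0.3290.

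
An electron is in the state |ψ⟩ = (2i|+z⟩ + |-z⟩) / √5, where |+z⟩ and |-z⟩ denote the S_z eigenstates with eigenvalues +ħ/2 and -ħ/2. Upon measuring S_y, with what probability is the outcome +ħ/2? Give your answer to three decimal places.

0.100

|+y⟩ = (|+z⟩ + i|-z⟩)/√2, so ⟨+y|ψ⟩ = (i) / (√2·√5).
P = |i|² / 10 = 1/10.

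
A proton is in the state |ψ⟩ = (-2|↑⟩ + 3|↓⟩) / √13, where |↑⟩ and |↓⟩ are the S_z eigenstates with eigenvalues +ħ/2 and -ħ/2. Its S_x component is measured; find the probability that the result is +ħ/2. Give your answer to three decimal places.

0.038

|+x⟩ = (|↑⟩ + |↓⟩)/√2, so ⟨+x|ψ⟩ = (1) / (√2·√13).
P = |1|² / 26 = 1/26.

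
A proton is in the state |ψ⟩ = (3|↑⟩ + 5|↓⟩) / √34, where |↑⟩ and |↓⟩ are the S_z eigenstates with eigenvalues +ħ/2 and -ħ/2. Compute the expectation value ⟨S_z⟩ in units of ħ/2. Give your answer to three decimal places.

⟨σ_z⟩ = |a|² - |b|² divided by |a|²+|b|², with a, b the |↑⟩, |↓⟩ amplitudes.
= (9 - 25)/34 = -16/34.
⟨S_z⟩ = (ħ/2)·⟨σ_z⟩.

-0.471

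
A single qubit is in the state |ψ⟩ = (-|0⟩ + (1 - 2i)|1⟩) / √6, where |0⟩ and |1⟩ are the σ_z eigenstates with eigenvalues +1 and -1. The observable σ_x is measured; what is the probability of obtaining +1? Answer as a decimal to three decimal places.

|+x⟩ = (|0⟩ + |1⟩)/√2, so ⟨+x|ψ⟩ = (-2i) / (√2·√6).
P = |-2i|² / 12 = 4/12.

0.333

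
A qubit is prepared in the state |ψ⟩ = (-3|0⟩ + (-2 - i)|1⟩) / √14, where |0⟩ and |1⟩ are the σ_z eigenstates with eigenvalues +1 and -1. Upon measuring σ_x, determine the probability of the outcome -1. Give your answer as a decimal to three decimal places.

|-x⟩ = (|0⟩ - |1⟩)/√2, so ⟨-x|ψ⟩ = (-1 + i) / (√2·√14).
P = |-1 + i|² / 28 = 2/28.

0.071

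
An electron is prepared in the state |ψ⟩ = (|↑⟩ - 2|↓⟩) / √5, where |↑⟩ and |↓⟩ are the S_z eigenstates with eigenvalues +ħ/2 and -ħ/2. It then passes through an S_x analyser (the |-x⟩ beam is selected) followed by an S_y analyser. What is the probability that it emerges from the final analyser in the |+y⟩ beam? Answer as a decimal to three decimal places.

0.450

First analyser (S_x): P(|-x⟩) = |⟨-x|ψ⟩|² = 9/10.
After stage 1 the state is |-x⟩; P(|+y⟩) = |⟨+y|-x⟩|² = 1/2.
Joint probability = 9/10 × 1/2 = 0.450.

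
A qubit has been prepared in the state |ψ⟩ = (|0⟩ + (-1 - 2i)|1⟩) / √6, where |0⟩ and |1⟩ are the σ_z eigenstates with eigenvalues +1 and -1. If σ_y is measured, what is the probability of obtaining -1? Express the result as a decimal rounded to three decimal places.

|-y⟩ = (|0⟩ - i|1⟩)/√2, so ⟨-y|ψ⟩ = (3 - i) / (√2·√6).
P = |3 - i|² / 12 = 10/12.

0.833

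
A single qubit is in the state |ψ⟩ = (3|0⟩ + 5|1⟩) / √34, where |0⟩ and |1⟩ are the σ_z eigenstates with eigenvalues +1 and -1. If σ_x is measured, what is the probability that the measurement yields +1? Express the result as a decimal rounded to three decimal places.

|+x⟩ = (|0⟩ + |1⟩)/√2, so ⟨+x|ψ⟩ = (8) / (√2·√34).
P = |8|² / 68 = 64/68.

0.941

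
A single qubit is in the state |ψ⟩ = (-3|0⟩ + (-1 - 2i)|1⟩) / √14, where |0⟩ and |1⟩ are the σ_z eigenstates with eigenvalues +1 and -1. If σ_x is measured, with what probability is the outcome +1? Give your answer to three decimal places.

0.714

|+x⟩ = (|0⟩ + |1⟩)/√2, so ⟨+x|ψ⟩ = (-4 - 2i) / (√2·√14).
P = |-4 - 2i|² / 28 = 20/28.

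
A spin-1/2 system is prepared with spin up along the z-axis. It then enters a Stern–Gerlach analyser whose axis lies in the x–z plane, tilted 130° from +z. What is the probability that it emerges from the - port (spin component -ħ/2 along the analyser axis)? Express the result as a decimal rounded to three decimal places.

For spin-½, the probability of finding spin-up along an axis at angle θ to the initial spin direction is cos²(θ/2); spin-down is sin²(θ/2).
θ = 130°, so P = sin²(65°) ≈ 0.821.

0.821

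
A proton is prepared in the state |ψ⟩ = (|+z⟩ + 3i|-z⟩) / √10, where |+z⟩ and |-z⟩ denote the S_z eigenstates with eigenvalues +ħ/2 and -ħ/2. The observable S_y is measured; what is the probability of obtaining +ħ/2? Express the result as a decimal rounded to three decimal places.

0.800

|+y⟩ = (|+z⟩ + i|-z⟩)/√2, so ⟨+y|ψ⟩ = (4) / (√2·√10).
P = |4|² / 20 = 16/20.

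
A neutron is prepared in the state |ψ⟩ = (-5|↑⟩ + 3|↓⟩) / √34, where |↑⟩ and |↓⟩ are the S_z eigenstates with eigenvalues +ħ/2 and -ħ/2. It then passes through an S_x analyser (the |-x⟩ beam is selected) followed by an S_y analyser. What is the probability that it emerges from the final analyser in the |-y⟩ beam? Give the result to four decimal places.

First analyser (S_x): P(|-x⟩) = |⟨-x|ψ⟩|² = 64/68.
After stage 1 the state is |-x⟩; P(|-y⟩) = |⟨-y|-x⟩|² = 1/2.
Joint probability = 64/68 × 1/2 = 0.4706.

0.4706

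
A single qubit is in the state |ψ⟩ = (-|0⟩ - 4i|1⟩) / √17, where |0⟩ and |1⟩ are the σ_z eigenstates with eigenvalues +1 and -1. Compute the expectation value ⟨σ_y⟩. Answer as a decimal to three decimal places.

0.471

⟨σ_y⟩ = 2 Im(a* b)/(|a|²+|b|²) with a = -1, b = -4i.
a* b = 4i, so ⟨σ_y⟩ = 8/17.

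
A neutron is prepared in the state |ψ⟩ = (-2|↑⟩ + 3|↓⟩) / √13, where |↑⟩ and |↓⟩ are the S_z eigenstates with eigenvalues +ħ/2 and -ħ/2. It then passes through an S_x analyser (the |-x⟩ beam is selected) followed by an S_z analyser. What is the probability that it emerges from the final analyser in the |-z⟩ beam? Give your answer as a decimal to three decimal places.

First analyser (S_x): P(|-x⟩) = |⟨-x|ψ⟩|² = 25/26.
After stage 1 the state is |-x⟩; P(|-z⟩) = |⟨-z|-x⟩|² = 1/2.
Joint probability = 25/26 × 1/2 = 0.481.

0.481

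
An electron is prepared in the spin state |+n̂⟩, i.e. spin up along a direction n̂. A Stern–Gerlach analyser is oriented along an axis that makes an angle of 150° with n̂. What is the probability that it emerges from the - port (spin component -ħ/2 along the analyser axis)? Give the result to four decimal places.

For spin-½, the probability of finding spin-up along an axis at angle θ to the initial spin direction is cos²(θ/2); spin-down is sin²(θ/2).
θ = 150°, so P = sin²(75°) ≈ 0.9330.

0.9330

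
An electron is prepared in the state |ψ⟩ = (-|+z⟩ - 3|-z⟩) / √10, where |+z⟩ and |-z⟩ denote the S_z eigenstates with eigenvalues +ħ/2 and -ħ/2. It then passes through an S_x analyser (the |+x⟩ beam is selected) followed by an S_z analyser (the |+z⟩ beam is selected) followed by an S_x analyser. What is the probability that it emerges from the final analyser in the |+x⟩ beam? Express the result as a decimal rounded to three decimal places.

0.200

First analyser (S_x): P(|+x⟩) = |⟨+x|ψ⟩|² = 16/20.
After stage 1 the state is |+x⟩; P(|+z⟩) = |⟨+z|+x⟩|² = 1/2.
After stage 2 the state is |+z⟩; P(|+x⟩) = |⟨+x|+z⟩|² = 1/2.
Joint probability = 16/20 × 1/2 × 1/2 = 0.200.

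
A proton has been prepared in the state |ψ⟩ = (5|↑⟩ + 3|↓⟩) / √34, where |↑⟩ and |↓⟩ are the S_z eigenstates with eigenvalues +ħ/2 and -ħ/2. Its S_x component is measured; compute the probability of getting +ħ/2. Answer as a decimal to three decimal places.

0.941

|+x⟩ = (|↑⟩ + |↓⟩)/√2, so ⟨+x|ψ⟩ = (8) / (√2·√34).
P = |8|² / 68 = 64/68.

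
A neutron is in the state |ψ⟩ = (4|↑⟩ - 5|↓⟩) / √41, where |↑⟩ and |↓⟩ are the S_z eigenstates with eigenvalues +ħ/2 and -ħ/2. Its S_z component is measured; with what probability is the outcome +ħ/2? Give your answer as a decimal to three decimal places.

0.390

The +ħ/2 outcome corresponds to |↑⟩. Its amplitude in |ψ⟩ is 4/√41.
P = |4|² / 41 = 16/41.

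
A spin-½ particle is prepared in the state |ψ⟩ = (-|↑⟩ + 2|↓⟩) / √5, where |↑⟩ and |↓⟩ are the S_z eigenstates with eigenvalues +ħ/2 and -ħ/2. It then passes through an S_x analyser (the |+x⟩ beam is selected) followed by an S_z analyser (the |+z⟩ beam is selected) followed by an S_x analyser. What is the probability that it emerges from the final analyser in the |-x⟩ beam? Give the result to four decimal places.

0.0250

First analyser (S_x): P(|+x⟩) = |⟨+x|ψ⟩|² = 1/10.
After stage 1 the state is |+x⟩; P(|+z⟩) = |⟨+z|+x⟩|² = 1/2.
After stage 2 the state is |+z⟩; P(|-x⟩) = |⟨-x|+z⟩|² = 1/2.
Joint probability = 1/10 × 1/2 × 1/2 = 0.0250.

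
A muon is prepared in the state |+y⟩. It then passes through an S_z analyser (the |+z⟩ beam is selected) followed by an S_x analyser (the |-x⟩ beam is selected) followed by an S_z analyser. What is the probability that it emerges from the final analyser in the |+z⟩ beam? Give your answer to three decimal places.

First analyser (S_z): from |+y⟩, P(|+z⟩) = 1/2.
After stage 1 the state is |+z⟩; P(|-x⟩) = |⟨-x|+z⟩|² = 1/2.
After stage 2 the state is |-x⟩; P(|+z⟩) = |⟨+z|-x⟩|² = 1/2.
Joint probability = 1/2 × 1/2 × 1/2 = 0.125.

0.125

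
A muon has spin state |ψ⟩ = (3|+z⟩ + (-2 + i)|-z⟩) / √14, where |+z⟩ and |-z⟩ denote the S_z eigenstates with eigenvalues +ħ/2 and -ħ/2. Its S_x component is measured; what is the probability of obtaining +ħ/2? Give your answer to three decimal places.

0.071

|+x⟩ = (|+z⟩ + |-z⟩)/√2, so ⟨+x|ψ⟩ = (1 + i) / (√2·√14).
P = |1 + i|² / 28 = 2/28.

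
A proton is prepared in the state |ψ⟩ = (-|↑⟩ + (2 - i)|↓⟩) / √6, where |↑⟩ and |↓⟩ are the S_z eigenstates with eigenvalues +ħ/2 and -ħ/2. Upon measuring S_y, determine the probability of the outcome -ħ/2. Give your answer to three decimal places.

0.333

|-y⟩ = (|↑⟩ - i|↓⟩)/√2, so ⟨-y|ψ⟩ = (2i) / (√2·√6).
P = |2i|² / 12 = 4/12.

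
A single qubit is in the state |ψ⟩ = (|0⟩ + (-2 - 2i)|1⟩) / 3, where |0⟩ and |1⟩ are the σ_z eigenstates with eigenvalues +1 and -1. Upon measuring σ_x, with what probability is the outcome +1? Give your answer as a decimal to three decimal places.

|+x⟩ = (|0⟩ + |1⟩)/√2, so ⟨+x|ψ⟩ = (-1 - 2i) / (√2·3).
P = |-1 - 2i|² / 18 = 5/18.

0.278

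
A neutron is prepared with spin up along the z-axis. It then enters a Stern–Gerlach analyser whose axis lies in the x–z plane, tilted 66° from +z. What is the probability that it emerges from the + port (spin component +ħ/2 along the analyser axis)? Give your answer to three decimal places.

For spin-½, the probability of finding spin-up along an axis at angle θ to the initial spin direction is cos²(θ/2); spin-down is sin²(θ/2).
θ = 66°, so P = cos²(33°) ≈ 0.703.

0.703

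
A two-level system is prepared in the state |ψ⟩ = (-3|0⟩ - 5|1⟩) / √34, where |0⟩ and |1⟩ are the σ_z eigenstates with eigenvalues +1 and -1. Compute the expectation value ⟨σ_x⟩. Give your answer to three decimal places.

0.882

⟨σ_x⟩ = 2 Re(a* b)/(|a|²+|b|²) with a = -3, b = -5.
a* b = 15, so ⟨σ_x⟩ = 30/34.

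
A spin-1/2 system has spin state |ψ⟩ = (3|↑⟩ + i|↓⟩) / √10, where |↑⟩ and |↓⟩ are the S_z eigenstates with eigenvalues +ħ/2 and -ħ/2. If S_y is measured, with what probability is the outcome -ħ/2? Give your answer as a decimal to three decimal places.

|-y⟩ = (|↑⟩ - i|↓⟩)/√2, so ⟨-y|ψ⟩ = (2) / (√2·√10).
P = |2|² / 20 = 4/20.

0.200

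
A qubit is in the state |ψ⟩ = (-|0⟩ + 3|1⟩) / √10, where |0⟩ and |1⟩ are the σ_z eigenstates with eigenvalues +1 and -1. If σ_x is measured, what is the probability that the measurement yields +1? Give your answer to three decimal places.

0.200

|+x⟩ = (|0⟩ + |1⟩)/√2, so ⟨+x|ψ⟩ = (2) / (√2·√10).
P = |2|² / 20 = 4/20.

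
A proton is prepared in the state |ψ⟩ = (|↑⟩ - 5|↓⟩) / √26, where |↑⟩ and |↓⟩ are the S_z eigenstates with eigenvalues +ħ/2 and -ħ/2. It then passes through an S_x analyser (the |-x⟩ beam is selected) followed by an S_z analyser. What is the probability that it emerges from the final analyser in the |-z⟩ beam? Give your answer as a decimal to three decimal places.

0.346

First analyser (S_x): P(|-x⟩) = |⟨-x|ψ⟩|² = 36/52.
After stage 1 the state is |-x⟩; P(|-z⟩) = |⟨-z|-x⟩|² = 1/2.
Joint probability = 36/52 × 1/2 = 0.346.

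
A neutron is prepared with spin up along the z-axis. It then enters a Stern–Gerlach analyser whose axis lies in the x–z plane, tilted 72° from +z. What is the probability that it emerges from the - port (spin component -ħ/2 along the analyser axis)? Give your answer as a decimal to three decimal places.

For spin-½, the probability of finding spin-up along an axis at angle θ to the initial spin direction is cos²(θ/2); spin-down is sin²(θ/2).
θ = 72°, so P = sin²(36°) ≈ 0.345.

0.345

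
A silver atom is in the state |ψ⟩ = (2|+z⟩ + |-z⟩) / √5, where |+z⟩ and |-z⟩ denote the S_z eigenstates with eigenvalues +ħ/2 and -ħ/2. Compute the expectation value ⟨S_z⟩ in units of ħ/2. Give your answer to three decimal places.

0.600

⟨σ_z⟩ = |a|² - |b|² divided by |a|²+|b|², with a, b the |+z⟩, |-z⟩ amplitudes.
= (4 - 1)/5 = 3/5.
⟨S_z⟩ = (ħ/2)·⟨σ_z⟩.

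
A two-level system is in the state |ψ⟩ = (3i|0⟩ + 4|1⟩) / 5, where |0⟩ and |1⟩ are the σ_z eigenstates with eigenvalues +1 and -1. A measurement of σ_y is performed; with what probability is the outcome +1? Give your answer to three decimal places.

|+y⟩ = (|0⟩ + i|1⟩)/√2, so ⟨+y|ψ⟩ = (-i) / (√2·5).
P = |-i|² / 50 = 1/50.

0.020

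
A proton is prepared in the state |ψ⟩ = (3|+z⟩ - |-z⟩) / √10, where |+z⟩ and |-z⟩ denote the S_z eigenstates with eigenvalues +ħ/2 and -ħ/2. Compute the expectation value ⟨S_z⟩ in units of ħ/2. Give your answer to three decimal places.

⟨σ_z⟩ = |a|² - |b|² divided by |a|²+|b|², with a, b the |+z⟩, |-z⟩ amplitudes.
= (9 - 1)/10 = 8/10.
⟨S_z⟩ = (ħ/2)·⟨σ_z⟩.

0.800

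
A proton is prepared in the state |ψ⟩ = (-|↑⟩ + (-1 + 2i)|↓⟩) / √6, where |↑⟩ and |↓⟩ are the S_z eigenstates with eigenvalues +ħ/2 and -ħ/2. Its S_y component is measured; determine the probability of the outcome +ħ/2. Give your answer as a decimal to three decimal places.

0.167

|+y⟩ = (|↑⟩ + i|↓⟩)/√2, so ⟨+y|ψ⟩ = (1 + i) / (√2·√6).
P = |1 + i|² / 12 = 2/12.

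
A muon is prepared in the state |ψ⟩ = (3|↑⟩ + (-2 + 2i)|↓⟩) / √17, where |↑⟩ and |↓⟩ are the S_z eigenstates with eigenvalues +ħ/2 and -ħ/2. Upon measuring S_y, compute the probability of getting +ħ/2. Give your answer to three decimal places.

0.853

|+y⟩ = (|↑⟩ + i|↓⟩)/√2, so ⟨+y|ψ⟩ = (5 + 2i) / (√2·√17).
P = |5 + 2i|² / 34 = 29/34.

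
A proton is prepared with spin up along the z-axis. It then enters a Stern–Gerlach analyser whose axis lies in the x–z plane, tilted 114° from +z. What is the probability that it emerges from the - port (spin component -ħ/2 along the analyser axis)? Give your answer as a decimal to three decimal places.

0.703

For spin-½, the probability of finding spin-up along an axis at angle θ to the initial spin direction is cos²(θ/2); spin-down is sin²(θ/2).
θ = 114°, so P = sin²(57°) ≈ 0.703.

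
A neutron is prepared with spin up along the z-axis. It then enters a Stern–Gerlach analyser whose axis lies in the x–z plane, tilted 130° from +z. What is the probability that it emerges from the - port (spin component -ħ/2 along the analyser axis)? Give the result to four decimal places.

0.8214

For spin-½, the probability of finding spin-up along an axis at angle θ to the initial spin direction is cos²(θ/2); spin-down is sin²(θ/2).
θ = 130°, so P = sin²(65°) ≈ 0.8214.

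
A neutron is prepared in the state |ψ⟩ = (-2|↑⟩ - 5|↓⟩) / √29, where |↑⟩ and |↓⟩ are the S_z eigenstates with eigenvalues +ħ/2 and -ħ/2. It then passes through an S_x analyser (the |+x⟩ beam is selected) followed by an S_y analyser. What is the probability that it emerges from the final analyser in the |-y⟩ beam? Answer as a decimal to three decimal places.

First analyser (S_x): P(|+x⟩) = |⟨+x|ψ⟩|² = 49/58.
After stage 1 the state is |+x⟩; P(|-y⟩) = |⟨-y|+x⟩|² = 1/2.
Joint probability = 49/58 × 1/2 = 0.422.

0.422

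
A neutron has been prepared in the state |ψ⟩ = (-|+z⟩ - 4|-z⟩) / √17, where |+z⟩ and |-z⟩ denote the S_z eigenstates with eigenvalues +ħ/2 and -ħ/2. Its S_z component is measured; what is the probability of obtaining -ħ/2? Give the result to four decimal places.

The -ħ/2 outcome corresponds to |-z⟩. Its amplitude in |ψ⟩ is -4/√17.
P = |-4|² / 17 = 16/17.

0.9412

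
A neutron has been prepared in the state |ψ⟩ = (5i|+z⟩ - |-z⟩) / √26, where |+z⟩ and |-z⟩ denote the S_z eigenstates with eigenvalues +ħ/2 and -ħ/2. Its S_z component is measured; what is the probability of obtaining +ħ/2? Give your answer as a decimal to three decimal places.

The +ħ/2 outcome corresponds to |+z⟩. Its amplitude in |ψ⟩ is 5i/√26.
P = |5i|² / 26 = 25/26.

0.962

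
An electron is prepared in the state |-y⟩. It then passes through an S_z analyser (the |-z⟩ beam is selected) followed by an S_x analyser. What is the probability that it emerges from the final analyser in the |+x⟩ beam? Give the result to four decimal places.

0.2500

First analyser (S_z): from |-y⟩, P(|-z⟩) = 1/2.
After stage 1 the state is |-z⟩; P(|+x⟩) = |⟨+x|-z⟩|² = 1/2.
Joint probability = 1/2 × 1/2 = 0.2500.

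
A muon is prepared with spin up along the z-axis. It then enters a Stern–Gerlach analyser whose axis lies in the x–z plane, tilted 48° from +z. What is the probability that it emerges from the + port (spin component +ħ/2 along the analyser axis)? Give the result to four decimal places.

For spin-½, the probability of finding spin-up along an axis at angle θ to the initial spin direction is cos²(θ/2); spin-down is sin²(θ/2).
θ = 48°, so P = cos²(24°) ≈ 0.8346.

0.8346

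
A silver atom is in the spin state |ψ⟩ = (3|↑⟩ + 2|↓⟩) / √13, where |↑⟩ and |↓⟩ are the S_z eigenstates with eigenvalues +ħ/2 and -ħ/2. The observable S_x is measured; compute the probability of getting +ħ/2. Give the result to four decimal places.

|+x⟩ = (|↑⟩ + |↓⟩)/√2, so ⟨+x|ψ⟩ = (5) / (√2·√13).
P = |5|² / 26 = 25/26.

0.9615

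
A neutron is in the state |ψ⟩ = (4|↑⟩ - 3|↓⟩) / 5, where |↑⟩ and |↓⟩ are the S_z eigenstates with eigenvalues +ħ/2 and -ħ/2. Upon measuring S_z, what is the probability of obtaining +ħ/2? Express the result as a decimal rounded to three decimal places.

0.640

The +ħ/2 outcome corresponds to |↑⟩. Its amplitude in |ψ⟩ is 4/5.
P = |4|² / 25 = 16/25.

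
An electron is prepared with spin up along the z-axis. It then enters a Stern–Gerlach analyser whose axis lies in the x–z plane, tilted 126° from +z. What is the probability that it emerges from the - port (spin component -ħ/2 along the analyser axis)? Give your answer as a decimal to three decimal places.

For spin-½, the probability of finding spin-up along an axis at angle θ to the initial spin direction is cos²(θ/2); spin-down is sin²(θ/2).
θ = 126°, so P = sin²(63°) ≈ 0.794.

0.794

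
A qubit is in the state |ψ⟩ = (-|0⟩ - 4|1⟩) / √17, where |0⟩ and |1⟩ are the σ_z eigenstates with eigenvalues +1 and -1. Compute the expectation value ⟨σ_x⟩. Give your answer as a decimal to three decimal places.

0.471

⟨σ_x⟩ = 2 Re(a* b)/(|a|²+|b|²) with a = -1, b = -4.
a* b = 4, so ⟨σ_x⟩ = 8/17.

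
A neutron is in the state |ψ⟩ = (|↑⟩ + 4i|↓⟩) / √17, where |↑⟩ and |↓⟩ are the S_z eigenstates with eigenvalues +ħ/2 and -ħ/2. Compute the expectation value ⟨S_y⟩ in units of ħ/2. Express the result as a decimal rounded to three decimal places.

0.471

⟨σ_y⟩ = 2 Im(a* b)/(|a|²+|b|²) with a = 1, b = 4i.
a* b = 4i, so ⟨σ_y⟩ = 8/17.
⟨S_y⟩ = (ħ/2)·⟨σ_y⟩.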